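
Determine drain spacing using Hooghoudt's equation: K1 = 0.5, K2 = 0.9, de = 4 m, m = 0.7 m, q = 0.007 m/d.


S^2 = 8*K2*de*m/q + 4*K1*m^2/q
S^2 = 8*0.9*4*0.7/0.007 + 4*0.5*0.7^2/0.007
S = sqrt(3020.0000)

54.9545 m


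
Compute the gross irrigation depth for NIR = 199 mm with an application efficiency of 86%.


Ea = 86% = 0.86
GID = NIR / Ea = 199 / 0.86 = 231.3953 mm

231.3953 mm


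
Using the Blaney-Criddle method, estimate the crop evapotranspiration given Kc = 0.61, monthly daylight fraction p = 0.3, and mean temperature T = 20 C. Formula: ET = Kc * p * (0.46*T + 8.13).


ET = Kc * p * (0.46*T + 8.13)
ET = 0.61 * 0.3 * (0.46*20 + 8.13)
ET = 0.61 * 0.3 * 17.3300

3.1714 mm/day


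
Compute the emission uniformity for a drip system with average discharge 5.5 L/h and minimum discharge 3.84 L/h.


EU = (q_min/q_avg)*100 = (3.84/5.5)*100 = 69.8182%

69.8182 %


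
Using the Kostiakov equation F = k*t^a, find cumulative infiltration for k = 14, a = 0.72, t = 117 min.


F = k * t^a = 14 * 117^0.72
F = 14 * 30.838541

431.7396 mm


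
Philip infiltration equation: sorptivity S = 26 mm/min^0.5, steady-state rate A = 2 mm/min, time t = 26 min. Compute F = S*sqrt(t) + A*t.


F = S*sqrt(t) + A*t
F = 26*sqrt(26) + 2*26
F = 26*5.099020 + 52

184.5745 mm


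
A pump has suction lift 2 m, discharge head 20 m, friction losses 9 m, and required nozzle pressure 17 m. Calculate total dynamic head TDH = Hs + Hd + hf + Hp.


TDH = Hs + Hd + hf + Hp = 2 + 20 + 9 + 17 = 48

48 m


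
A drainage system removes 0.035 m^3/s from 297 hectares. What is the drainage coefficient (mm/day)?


DC = Q * 86400 / (A * 10000) * 1000
DC = 0.035 * 86400 / (297 * 10000) * 1000
DC = 3024000.0000 / 2970000

1.0182 mm/day


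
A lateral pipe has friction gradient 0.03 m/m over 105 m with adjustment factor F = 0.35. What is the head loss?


hf = J * L * F = 0.03 * 105 * 0.35 = 1.1025 m

1.1025 m


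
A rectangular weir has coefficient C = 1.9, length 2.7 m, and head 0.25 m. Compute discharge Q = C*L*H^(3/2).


Q = C * L * H^(3/2) = 1.9 * 2.7 * 0.25^1.5 = 1.9 * 2.7 * 0.125000

0.6412 m^3/s


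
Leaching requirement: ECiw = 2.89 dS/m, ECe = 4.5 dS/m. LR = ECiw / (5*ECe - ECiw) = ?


LR = ECiw / (5*ECe - ECiw)
LR = 2.89 / (5*4.5 - 2.89)
LR = 2.89 / 19.6100

0.1474


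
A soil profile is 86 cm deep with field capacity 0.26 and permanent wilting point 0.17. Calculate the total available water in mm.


AWC = (FC - PWP) * d * 10
AWC = (0.26 - 0.17) * 86 * 10
AWC = 0.0900 * 86 * 10

77.4000 mm


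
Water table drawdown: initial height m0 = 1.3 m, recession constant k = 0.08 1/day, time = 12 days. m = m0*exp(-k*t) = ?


m = m0 * exp(-k*t)
m = 1.3 * exp(-0.08 * 12)
m = 1.3 * exp(-0.9600)

0.4978 m


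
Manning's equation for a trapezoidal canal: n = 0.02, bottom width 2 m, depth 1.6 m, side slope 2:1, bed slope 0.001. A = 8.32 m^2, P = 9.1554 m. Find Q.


R = A/P = 8.32/9.1554 = 0.908753
Q = (1/0.02) * 8.32 * 0.908753^(2/3) * 0.001^0.5

12.3421 m^3/s


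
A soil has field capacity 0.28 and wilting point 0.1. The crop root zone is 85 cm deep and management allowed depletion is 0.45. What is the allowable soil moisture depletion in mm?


SMD = (FC - PWP) * d * MAD * 10
SMD = (0.28 - 0.1) * 85 * 0.45 * 10
SMD = 0.1800 * 85 * 0.45 * 10

68.8500 mm


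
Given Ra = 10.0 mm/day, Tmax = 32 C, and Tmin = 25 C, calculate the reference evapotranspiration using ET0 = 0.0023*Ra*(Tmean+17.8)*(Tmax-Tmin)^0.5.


Tmean = (Tmax + Tmin)/2 = (32 + 25)/2 = 28.5
ET0 = 0.0023 * 10.0 * (28.5 + 17.8) * sqrt(32 - 25)
ET0 = 0.0023 * 10.0 * 46.3 * 2.645751

2.8175 mm/day


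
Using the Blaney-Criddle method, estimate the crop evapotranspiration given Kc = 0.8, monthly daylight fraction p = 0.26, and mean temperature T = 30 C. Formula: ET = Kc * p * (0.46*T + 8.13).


ET = Kc * p * (0.46*T + 8.13)
ET = 0.8 * 0.26 * (0.46*30 + 8.13)
ET = 0.8 * 0.26 * 21.9300

4.5614 mm/day


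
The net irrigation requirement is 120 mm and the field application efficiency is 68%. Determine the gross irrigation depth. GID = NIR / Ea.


Ea = 68% = 0.68
GID = NIR / Ea = 120 / 0.68 = 176.4706 mm

176.4706 mm


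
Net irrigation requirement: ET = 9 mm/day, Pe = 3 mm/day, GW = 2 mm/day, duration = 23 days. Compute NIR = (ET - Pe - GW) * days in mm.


Daily deficit = ET - Pe - GW = 9 - 3 - 2 = 4 mm/day
NIR = 4 * 23 = 92 mm

92.0000 mm


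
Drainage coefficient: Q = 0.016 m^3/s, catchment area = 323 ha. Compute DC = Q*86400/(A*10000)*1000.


DC = Q * 86400 / (A * 10000) * 1000
DC = 0.016 * 86400 / (323 * 10000) * 1000
DC = 1382400.0000 / 3230000

0.4280 mm/day


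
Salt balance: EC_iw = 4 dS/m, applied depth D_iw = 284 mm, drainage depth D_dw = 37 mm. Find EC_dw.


EC_dw = EC_iw * D_iw / D_dw
EC_dw = 4 * 284 / 37
EC_dw = 1136 / 37

30.7027 dS/m


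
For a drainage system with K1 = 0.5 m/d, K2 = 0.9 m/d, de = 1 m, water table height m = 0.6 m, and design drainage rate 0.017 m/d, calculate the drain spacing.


S^2 = 8*K2*de*m/q + 4*K1*m^2/q
S^2 = 8*0.9*1*0.6/0.017 + 4*0.5*0.6^2/0.017
S = sqrt(296.4706)

17.2183 m


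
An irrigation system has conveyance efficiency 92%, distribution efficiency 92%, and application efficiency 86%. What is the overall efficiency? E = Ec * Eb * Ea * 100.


Ec = 0.92, Eb = 0.92, Ea = 0.86
E = 0.92 * 0.92 * 0.86 * 100 = 72.7904%

72.7904 %


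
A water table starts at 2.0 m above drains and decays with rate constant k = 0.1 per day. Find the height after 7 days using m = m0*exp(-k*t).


m = m0 * exp(-k*t)
m = 2.0 * exp(-0.1 * 7)
m = 2.0 * exp(-0.7000)

0.9932 m


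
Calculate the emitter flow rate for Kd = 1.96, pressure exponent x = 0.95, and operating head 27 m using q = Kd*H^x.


q = Kd * H^x = 1.96 * 27^0.95 = 1.96 * 22.897896

44.8799 L/h


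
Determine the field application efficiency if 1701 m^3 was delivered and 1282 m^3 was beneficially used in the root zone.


Ea = V_root / V_field * 100 = 1282 / 1701 * 100 = 75.3674%

75.3674 %


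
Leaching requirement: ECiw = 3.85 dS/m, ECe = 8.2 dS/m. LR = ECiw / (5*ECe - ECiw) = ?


LR = ECiw / (5*ECe - ECiw)
LR = 3.85 / (5*8.2 - 3.85)
LR = 3.85 / 37.1500

0.1036


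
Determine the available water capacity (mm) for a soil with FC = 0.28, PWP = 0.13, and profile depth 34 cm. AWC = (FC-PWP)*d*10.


AWC = (FC - PWP) * d * 10
AWC = (0.28 - 0.13) * 34 * 10
AWC = 0.1500 * 34 * 10

51.0000 mm


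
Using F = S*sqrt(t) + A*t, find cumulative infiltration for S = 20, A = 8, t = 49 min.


F = S*sqrt(t) + A*t
F = 20*sqrt(49) + 8*49
F = 20*7.000000 + 392

532.0000 mm


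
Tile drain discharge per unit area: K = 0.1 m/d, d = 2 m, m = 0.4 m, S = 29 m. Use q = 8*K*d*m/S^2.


q = 8*K*d*m/S^2
q = 8*0.1*2*0.4/29^2
q = 0.6400 / 841

7.6100e-04 m/d


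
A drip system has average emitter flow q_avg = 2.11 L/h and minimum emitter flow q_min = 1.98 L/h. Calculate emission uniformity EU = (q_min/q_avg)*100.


EU = (q_min/q_avg)*100 = (1.98/2.11)*100 = 93.8389%

93.8389 %


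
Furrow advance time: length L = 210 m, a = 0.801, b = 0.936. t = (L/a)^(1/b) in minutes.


t = (L/a)^(1/b)
t = (210/0.801)^(1/0.936)
t = 262.172285^(1/0.936)

383.6721 min


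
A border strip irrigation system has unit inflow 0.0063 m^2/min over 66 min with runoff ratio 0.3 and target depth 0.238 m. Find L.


L = q*t/((1+r)*Z)
L = 0.0063*66/((1+0.3)*0.238)
L = 0.4158/0.3094

1.3439 m


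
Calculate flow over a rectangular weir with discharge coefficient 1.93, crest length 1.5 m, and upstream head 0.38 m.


Q = C * L * H^(3/2) = 1.93 * 1.5 * 0.38^1.5 = 1.93 * 1.5 * 0.234248

0.6781 m^3/s


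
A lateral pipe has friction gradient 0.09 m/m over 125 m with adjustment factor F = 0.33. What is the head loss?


hf = J * L * F = 0.09 * 125 * 0.33 = 3.7125 m

3.7125 m


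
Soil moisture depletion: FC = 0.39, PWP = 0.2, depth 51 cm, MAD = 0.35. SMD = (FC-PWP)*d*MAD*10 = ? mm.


SMD = (FC - PWP) * d * MAD * 10
SMD = (0.39 - 0.2) * 51 * 0.35 * 10
SMD = 0.1900 * 51 * 0.35 * 10

33.9150 mm


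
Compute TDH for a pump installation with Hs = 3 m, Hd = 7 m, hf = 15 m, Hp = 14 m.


TDH = Hs + Hd + hf + Hp = 3 + 7 + 15 + 14 = 39

39 m


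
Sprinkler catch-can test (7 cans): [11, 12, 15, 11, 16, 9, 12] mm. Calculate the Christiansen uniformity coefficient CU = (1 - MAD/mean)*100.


mean = 12.285714 mm
MAD = 1.836735 mm
CU = (1 - 1.836735/12.285714)*100

85.0498 %


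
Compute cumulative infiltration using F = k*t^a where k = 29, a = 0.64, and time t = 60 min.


F = k * t^a = 29 * 60^0.64
F = 29 * 13.740951

398.4876 mm


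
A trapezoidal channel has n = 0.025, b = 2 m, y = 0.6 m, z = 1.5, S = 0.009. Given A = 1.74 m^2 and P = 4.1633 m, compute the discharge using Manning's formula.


R = A/P = 1.74/4.1633 = 0.417938
Q = (1/0.025) * 1.74 * 0.417938^(2/3) * 0.009^0.5

3.6910 m^3/s


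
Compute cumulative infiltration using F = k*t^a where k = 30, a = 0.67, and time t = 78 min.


F = k * t^a = 30 * 78^0.67
F = 30 * 18.522661

555.6798 mm


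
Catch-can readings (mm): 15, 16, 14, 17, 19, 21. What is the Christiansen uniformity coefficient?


mean = 17.000000 mm
MAD = 2.000000 mm
CU = (1 - 2.000000/17.000000)*100

88.2353 %


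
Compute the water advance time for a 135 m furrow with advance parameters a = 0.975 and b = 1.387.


t = (L/a)^(1/b)
t = (135/0.975)^(1/1.387)
t = 138.461538^(1/1.387)

34.9830 min


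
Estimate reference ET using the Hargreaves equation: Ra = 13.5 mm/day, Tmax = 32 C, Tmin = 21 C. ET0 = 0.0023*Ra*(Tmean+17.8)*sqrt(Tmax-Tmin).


Tmean = (Tmax + Tmin)/2 = (32 + 21)/2 = 26.5
ET0 = 0.0023 * 13.5 * (26.5 + 17.8) * sqrt(32 - 21)
ET0 = 0.0023 * 13.5 * 44.3 * 3.316625

4.5621 mm/day


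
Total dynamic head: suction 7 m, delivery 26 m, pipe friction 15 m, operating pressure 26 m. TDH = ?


TDH = Hs + Hd + hf + Hp = 7 + 26 + 15 + 26 = 74

74 m


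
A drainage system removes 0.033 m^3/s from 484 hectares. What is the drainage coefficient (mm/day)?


DC = Q * 86400 / (A * 10000) * 1000
DC = 0.033 * 86400 / (484 * 10000) * 1000
DC = 2851200.0000 / 4840000

0.5891 mm/day


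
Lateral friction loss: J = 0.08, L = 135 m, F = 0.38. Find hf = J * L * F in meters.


hf = J * L * F = 0.08 * 135 * 0.38 = 4.1040 m

4.1040 m


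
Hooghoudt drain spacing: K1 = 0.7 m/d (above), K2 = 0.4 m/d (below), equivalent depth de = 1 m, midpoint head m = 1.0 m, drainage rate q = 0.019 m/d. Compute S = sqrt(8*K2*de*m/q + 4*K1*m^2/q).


S^2 = 8*K2*de*m/q + 4*K1*m^2/q
S^2 = 8*0.4*1*1.0/0.019 + 4*0.7*1.0^2/0.019
S = sqrt(315.7895)

17.7705 m


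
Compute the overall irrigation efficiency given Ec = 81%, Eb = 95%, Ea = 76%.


Ec = 0.81, Eb = 0.95, Ea = 0.76
E = 0.81 * 0.95 * 0.76 * 100 = 58.4820%

58.4820 %


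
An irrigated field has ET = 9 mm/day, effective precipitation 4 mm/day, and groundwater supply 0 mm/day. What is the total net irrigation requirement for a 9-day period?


Daily deficit = ET - Pe - GW = 9 - 4 - 0 = 5 mm/day
NIR = 5 * 9 = 45 mm

45.0000 mm


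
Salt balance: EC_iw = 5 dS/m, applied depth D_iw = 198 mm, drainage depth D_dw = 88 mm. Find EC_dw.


EC_dw = EC_iw * D_iw / D_dw
EC_dw = 5 * 198 / 88
EC_dw = 990 / 88

11.2500 dS/m


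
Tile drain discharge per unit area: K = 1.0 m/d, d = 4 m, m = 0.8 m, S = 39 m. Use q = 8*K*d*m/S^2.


q = 8*K*d*m/S^2
q = 8*1.0*4*0.8/39^2
q = 25.6000 / 1521

0.0168 m/d


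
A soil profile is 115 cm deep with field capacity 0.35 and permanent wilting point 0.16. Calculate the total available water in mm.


AWC = (FC - PWP) * d * 10
AWC = (0.35 - 0.16) * 115 * 10
AWC = 0.1900 * 115 * 10

218.5000 mm


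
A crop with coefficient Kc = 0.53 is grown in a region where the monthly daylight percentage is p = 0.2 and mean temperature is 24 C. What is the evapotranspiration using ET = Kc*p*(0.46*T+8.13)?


ET = Kc * p * (0.46*T + 8.13)
ET = 0.53 * 0.2 * (0.46*24 + 8.13)
ET = 0.53 * 0.2 * 19.1700

2.0320 mm/day


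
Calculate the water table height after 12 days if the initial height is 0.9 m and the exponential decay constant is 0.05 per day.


m = m0 * exp(-k*t)
m = 0.9 * exp(-0.05 * 12)
m = 0.9 * exp(-0.6000)

0.4939 m


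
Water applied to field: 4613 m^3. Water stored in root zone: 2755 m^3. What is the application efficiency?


Ea = V_root / V_field * 100 = 2755 / 4613 * 100 = 59.7225%

59.7225 %


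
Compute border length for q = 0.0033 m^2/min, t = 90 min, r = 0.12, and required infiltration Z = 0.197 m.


L = q*t/((1+r)*Z)
L = 0.0033*90/((1+0.12)*0.197)
L = 0.297/0.22064

1.3461 m


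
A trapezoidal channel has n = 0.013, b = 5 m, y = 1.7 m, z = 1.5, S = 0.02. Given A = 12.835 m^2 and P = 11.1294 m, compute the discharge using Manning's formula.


R = A/P = 12.835/11.1294 = 1.153252
Q = (1/0.013) * 12.835 * 1.153252^(2/3) * 0.02^0.5

153.5502 m^3/s


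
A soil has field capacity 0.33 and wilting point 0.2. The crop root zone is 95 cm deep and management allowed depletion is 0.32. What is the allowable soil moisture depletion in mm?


SMD = (FC - PWP) * d * MAD * 10
SMD = (0.33 - 0.2) * 95 * 0.32 * 10
SMD = 0.1300 * 95 * 0.32 * 10

39.5200 mm


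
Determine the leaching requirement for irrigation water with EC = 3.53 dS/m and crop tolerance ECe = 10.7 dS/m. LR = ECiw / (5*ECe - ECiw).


LR = ECiw / (5*ECe - ECiw)
LR = 3.53 / (5*10.7 - 3.53)
LR = 3.53 / 49.9700

0.0706


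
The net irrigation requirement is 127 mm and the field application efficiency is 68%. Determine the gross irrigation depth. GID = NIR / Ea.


Ea = 68% = 0.68
GID = NIR / Ea = 127 / 0.68 = 186.7647 mm

186.7647 mm


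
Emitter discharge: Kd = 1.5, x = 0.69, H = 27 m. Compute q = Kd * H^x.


q = Kd * H^x = 1.5 * 27^0.69 = 1.5 * 9.719434

14.5792 L/h


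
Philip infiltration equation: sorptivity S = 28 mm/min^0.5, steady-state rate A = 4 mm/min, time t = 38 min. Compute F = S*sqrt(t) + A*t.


F = S*sqrt(t) + A*t
F = 28*sqrt(38) + 4*38
F = 28*6.164414 + 152

324.6036 mm


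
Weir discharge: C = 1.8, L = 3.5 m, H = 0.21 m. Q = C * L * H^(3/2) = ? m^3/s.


Q = C * L * H^(3/2) = 1.8 * 3.5 * 0.21^1.5 = 1.8 * 3.5 * 0.096234

0.6063 m^3/s


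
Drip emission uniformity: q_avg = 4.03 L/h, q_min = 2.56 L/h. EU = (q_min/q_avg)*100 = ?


EU = (q_min/q_avg)*100 = (2.56/4.03)*100 = 63.5236%

63.5236 %


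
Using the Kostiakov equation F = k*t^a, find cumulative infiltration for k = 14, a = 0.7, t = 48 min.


F = k * t^a = 14 * 48^0.7
F = 14 * 15.026882

210.3763 mm


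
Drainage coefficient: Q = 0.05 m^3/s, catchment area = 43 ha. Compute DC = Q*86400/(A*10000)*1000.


DC = Q * 86400 / (A * 10000) * 1000
DC = 0.05 * 86400 / (43 * 10000) * 1000
DC = 4320000.0000 / 430000

10.0465 mm/day


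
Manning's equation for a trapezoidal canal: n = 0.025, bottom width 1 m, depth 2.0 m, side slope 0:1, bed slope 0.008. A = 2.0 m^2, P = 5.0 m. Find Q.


R = A/P = 2.0/5.0 = 0.400000
Q = (1/0.025) * 2.0 * 0.400000^(2/3) * 0.008^0.5

3.8846 m^3/s


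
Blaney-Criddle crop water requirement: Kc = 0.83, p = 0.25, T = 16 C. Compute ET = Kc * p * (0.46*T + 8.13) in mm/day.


ET = Kc * p * (0.46*T + 8.13)
ET = 0.83 * 0.25 * (0.46*16 + 8.13)
ET = 0.83 * 0.25 * 15.4900

3.2142 mm/day


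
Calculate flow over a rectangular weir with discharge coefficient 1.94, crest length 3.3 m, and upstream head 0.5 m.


Q = C * L * H^(3/2) = 1.94 * 3.3 * 0.5^1.5 = 1.94 * 3.3 * 0.353553

2.2634 m^3/s


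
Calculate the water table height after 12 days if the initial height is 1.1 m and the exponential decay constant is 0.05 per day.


m = m0 * exp(-k*t)
m = 1.1 * exp(-0.05 * 12)
m = 1.1 * exp(-0.6000)

0.6037 m


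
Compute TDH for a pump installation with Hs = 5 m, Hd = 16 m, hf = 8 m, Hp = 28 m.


TDH = Hs + Hd + hf + Hp = 5 + 16 + 8 + 28 = 57

57 m


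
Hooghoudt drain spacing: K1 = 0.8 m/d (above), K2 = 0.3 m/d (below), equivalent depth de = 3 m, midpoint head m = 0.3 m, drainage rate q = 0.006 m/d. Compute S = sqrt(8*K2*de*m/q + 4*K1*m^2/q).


S^2 = 8*K2*de*m/q + 4*K1*m^2/q
S^2 = 8*0.3*3*0.3/0.006 + 4*0.8*0.3^2/0.006
S = sqrt(408.0000)

20.1990 m


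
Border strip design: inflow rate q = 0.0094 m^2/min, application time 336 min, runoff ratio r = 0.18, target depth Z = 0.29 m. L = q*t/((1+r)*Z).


L = q*t/((1+r)*Z)
L = 0.0094*336/((1+0.18)*0.29)
L = 3.1584/0.3422

9.2297 m


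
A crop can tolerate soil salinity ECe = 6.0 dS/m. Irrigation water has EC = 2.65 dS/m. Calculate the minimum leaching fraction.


LR = ECiw / (5*ECe - ECiw)
LR = 2.65 / (5*6.0 - 2.65)
LR = 2.65 / 27.3500

0.0969


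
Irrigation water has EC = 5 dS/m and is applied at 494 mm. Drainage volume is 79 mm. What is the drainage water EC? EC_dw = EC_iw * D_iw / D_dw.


EC_dw = EC_iw * D_iw / D_dw
EC_dw = 5 * 494 / 79
EC_dw = 2470 / 79

31.2658 dS/m


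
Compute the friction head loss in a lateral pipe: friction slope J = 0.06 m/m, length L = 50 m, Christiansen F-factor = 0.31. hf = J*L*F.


hf = J * L * F = 0.06 * 50 * 0.31 = 0.9300 m

0.9300 m


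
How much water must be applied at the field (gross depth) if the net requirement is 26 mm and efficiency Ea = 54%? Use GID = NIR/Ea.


Ea = 54% = 0.54
GID = NIR / Ea = 26 / 0.54 = 48.1481 mm

48.1481 mm


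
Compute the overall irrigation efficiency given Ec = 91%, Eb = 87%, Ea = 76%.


Ec = 0.91, Eb = 0.87, Ea = 0.76
E = 0.91 * 0.87 * 0.76 * 100 = 60.1692%

60.1692 %


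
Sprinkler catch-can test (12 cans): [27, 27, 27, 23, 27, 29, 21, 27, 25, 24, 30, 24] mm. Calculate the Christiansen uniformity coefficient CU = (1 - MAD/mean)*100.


mean = 25.916667 mm
MAD = 2.097222 mm
CU = (1 - 2.097222/25.916667)*100

91.9078 %


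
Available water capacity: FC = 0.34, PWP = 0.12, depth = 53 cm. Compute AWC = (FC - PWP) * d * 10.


AWC = (FC - PWP) * d * 10
AWC = (0.34 - 0.12) * 53 * 10
AWC = 0.2200 * 53 * 10

116.6000 mm


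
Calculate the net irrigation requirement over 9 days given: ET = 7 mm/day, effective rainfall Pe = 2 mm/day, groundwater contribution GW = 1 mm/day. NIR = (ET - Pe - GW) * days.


Daily deficit = ET - Pe - GW = 7 - 2 - 1 = 4 mm/day
NIR = 4 * 9 = 36 mm

36.0000 mm


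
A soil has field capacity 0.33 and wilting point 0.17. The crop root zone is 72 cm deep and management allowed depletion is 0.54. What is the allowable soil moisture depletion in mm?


SMD = (FC - PWP) * d * MAD * 10
SMD = (0.33 - 0.17) * 72 * 0.54 * 10
SMD = 0.1600 * 72 * 0.54 * 10

62.2080 mm


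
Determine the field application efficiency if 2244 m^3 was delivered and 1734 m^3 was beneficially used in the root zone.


Ea = V_root / V_field * 100 = 1734 / 2244 * 100 = 77.2727%

77.2727 %


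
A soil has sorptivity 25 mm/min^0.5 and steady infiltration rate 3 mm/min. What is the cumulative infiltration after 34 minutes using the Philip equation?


F = S*sqrt(t) + A*t
F = 25*sqrt(34) + 3*34
F = 25*5.830952 + 102

247.7738 mm


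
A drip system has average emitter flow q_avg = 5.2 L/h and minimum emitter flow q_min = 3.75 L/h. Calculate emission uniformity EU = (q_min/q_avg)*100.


EU = (q_min/q_avg)*100 = (3.75/5.2)*100 = 72.1154%

72.1154 %


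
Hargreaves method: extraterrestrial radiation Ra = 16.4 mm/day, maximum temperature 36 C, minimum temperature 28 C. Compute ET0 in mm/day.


Tmean = (Tmax + Tmin)/2 = (36 + 28)/2 = 32.0
ET0 = 0.0023 * 16.4 * (32.0 + 17.8) * sqrt(36 - 28)
ET0 = 0.0023 * 16.4 * 49.8 * 2.828427

5.3131 mm/day


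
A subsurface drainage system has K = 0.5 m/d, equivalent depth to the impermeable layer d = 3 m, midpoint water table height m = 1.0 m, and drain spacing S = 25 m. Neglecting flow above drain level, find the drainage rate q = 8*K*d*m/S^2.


q = 8*K*d*m/S^2
q = 8*0.5*3*1.0/25^2
q = 12.0000 / 625

0.0192 m/d


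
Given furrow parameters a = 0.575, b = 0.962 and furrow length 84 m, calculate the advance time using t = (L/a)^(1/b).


t = (L/a)^(1/b)
t = (84/0.575)^(1/0.962)
t = 146.086957^(1/0.962)

177.8754 min


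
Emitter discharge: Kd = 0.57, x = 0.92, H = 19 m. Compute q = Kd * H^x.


q = Kd * H^x = 0.57 * 19^0.92 = 0.57 * 15.012510

8.5571 L/h


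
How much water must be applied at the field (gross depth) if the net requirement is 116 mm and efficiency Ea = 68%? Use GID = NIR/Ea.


Ea = 68% = 0.68
GID = NIR / Ea = 116 / 0.68 = 170.5882 mm

170.5882 mm


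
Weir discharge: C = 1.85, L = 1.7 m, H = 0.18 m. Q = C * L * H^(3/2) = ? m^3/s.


Q = C * L * H^(3/2) = 1.85 * 1.7 * 0.18^1.5 = 1.85 * 1.7 * 0.076368

0.2402 m^3/s


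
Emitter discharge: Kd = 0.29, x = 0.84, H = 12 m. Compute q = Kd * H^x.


q = Kd * H^x = 0.29 * 12^0.84 = 0.29 * 8.063289

2.3384 L/h


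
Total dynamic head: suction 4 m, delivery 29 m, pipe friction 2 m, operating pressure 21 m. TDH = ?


TDH = Hs + Hd + hf + Hp = 4 + 29 + 2 + 21 = 56

56 m


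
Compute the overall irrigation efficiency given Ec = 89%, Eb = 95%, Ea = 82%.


Ec = 0.89, Eb = 0.95, Ea = 0.82
E = 0.89 * 0.95 * 0.82 * 100 = 69.3310%

69.3310 %


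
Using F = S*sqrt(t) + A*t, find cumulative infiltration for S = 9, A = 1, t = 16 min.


F = S*sqrt(t) + A*t
F = 9*sqrt(16) + 1*16
F = 9*4.000000 + 16

52.0000 mm


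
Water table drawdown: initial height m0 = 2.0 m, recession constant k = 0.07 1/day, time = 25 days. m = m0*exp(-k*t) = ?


m = m0 * exp(-k*t)
m = 2.0 * exp(-0.07 * 25)
m = 2.0 * exp(-1.7500)

0.3475 m


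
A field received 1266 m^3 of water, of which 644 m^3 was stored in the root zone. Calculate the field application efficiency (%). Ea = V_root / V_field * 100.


Ea = V_root / V_field * 100 = 644 / 1266 * 100 = 50.8689%

50.8689 %


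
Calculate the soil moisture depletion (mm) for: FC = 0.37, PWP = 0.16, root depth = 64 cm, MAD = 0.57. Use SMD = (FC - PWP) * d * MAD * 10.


SMD = (FC - PWP) * d * MAD * 10
SMD = (0.37 - 0.16) * 64 * 0.57 * 10
SMD = 0.2100 * 64 * 0.57 * 10

76.6080 mm


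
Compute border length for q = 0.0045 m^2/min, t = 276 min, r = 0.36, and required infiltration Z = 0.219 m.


L = q*t/((1+r)*Z)
L = 0.0045*276/((1+0.36)*0.219)
L = 1.242/0.29784

4.1700 m


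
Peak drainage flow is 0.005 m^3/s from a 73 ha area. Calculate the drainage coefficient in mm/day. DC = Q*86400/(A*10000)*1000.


DC = Q * 86400 / (A * 10000) * 1000
DC = 0.005 * 86400 / (73 * 10000) * 1000
DC = 432000.0000 / 730000

0.5918 mm/day


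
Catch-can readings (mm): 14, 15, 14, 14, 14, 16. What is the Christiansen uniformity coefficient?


mean = 14.500000 mm
MAD = 0.666667 mm
CU = (1 - 0.666667/14.500000)*100

95.4023 %


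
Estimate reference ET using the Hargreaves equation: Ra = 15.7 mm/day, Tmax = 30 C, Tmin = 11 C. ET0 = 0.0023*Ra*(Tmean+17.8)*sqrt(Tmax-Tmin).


Tmean = (Tmax + Tmin)/2 = (30 + 11)/2 = 20.5
ET0 = 0.0023 * 15.7 * (20.5 + 17.8) * sqrt(30 - 11)
ET0 = 0.0023 * 15.7 * 38.3 * 4.358899

6.0284 mm/day


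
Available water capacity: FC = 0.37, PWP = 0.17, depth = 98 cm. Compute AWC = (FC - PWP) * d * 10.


AWC = (FC - PWP) * d * 10
AWC = (0.37 - 0.17) * 98 * 10
AWC = 0.2000 * 98 * 10

196.0000 mm


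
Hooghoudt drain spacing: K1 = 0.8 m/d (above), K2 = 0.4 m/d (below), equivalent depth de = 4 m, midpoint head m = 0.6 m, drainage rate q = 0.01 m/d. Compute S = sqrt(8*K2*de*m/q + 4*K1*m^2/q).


S^2 = 8*K2*de*m/q + 4*K1*m^2/q
S^2 = 8*0.4*4*0.6/0.01 + 4*0.8*0.6^2/0.01
S = sqrt(883.2000)

29.7187 m


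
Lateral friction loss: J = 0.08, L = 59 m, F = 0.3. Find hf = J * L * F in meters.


hf = J * L * F = 0.08 * 59 * 0.3 = 1.4160 m

1.4160 m


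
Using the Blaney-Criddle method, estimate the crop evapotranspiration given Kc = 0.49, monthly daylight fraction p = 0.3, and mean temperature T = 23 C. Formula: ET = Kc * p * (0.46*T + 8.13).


ET = Kc * p * (0.46*T + 8.13)
ET = 0.49 * 0.3 * (0.46*23 + 8.13)
ET = 0.49 * 0.3 * 18.7100

2.7504 mm/day


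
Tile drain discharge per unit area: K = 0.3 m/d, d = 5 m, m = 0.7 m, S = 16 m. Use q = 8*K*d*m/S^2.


q = 8*K*d*m/S^2
q = 8*0.3*5*0.7/16^2
q = 8.4000 / 256

0.0328 m/d


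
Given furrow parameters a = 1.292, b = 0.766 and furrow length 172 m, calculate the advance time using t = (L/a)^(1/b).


t = (L/a)^(1/b)
t = (172/1.292)^(1/0.766)
t = 133.126935^(1/0.766)

593.1890 min


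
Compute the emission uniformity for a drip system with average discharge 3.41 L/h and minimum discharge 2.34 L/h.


EU = (q_min/q_avg)*100 = (2.34/3.41)*100 = 68.6217%

68.6217 %


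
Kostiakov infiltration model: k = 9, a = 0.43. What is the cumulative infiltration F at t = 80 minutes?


F = k * t^a = 9 * 80^0.43
F = 9 * 6.581558

59.2340 mm


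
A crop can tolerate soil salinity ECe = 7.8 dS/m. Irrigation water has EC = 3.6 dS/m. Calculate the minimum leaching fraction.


LR = ECiw / (5*ECe - ECiw)
LR = 3.6 / (5*7.8 - 3.6)
LR = 3.6 / 35.4000

0.1017


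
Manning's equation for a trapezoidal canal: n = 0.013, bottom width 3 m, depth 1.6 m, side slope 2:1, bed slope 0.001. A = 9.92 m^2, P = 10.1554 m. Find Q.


R = A/P = 9.92/10.1554 = 0.976820
Q = (1/0.013) * 9.92 * 0.976820^(2/3) * 0.001^0.5

23.7563 m^3/s


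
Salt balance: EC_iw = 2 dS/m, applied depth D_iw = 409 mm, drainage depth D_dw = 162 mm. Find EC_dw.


EC_dw = EC_iw * D_iw / D_dw
EC_dw = 2 * 409 / 162
EC_dw = 818 / 162

5.0494 dS/m


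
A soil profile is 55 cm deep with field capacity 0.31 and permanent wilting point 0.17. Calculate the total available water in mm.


AWC = (FC - PWP) * d * 10
AWC = (0.31 - 0.17) * 55 * 10
AWC = 0.1400 * 55 * 10

77.0000 mm


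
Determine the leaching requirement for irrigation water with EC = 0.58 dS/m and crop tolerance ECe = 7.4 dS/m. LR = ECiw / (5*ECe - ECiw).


LR = ECiw / (5*ECe - ECiw)
LR = 0.58 / (5*7.4 - 0.58)
LR = 0.58 / 36.4200

0.0159


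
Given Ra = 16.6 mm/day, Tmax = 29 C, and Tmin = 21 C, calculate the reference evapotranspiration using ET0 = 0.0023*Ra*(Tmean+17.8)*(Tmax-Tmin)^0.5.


Tmean = (Tmax + Tmin)/2 = (29 + 21)/2 = 25.0
ET0 = 0.0023 * 16.6 * (25.0 + 17.8) * sqrt(29 - 21)
ET0 = 0.0023 * 16.6 * 42.8 * 2.828427

4.6219 mm/day


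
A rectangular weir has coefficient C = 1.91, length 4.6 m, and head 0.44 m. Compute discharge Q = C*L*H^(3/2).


Q = C * L * H^(3/2) = 1.91 * 4.6 * 0.44^1.5 = 1.91 * 4.6 * 0.291863

2.5643 m^3/s


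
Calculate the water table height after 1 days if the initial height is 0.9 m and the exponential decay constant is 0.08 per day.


m = m0 * exp(-k*t)
m = 0.9 * exp(-0.08 * 1)
m = 0.9 * exp(-0.0800)

0.8308 m


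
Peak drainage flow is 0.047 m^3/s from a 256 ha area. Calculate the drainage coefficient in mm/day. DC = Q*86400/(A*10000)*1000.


DC = Q * 86400 / (A * 10000) * 1000
DC = 0.047 * 86400 / (256 * 10000) * 1000
DC = 4060800.0000 / 2560000

1.5862 mm/day


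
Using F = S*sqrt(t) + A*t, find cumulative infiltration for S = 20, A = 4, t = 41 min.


F = S*sqrt(t) + A*t
F = 20*sqrt(41) + 4*41
F = 20*6.403124 + 164

292.0625 mm


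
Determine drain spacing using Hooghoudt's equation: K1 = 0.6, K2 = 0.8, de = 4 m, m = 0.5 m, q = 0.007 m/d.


S^2 = 8*K2*de*m/q + 4*K1*m^2/q
S^2 = 8*0.8*4*0.5/0.007 + 4*0.6*0.5^2/0.007
S = sqrt(1914.2857)

43.7526 m


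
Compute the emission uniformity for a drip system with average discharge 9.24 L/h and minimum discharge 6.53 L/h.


EU = (q_min/q_avg)*100 = (6.53/9.24)*100 = 70.6710%

70.6710 %


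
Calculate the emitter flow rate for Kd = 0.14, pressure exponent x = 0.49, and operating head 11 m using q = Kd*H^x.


q = Kd * H^x = 0.14 * 11^0.49 = 0.14 * 3.238042

0.4533 L/h


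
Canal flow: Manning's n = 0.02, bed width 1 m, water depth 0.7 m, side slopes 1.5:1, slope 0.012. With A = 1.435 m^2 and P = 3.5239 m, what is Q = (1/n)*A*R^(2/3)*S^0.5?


R = A/P = 1.435/3.5239 = 0.407219
Q = (1/0.02) * 1.435 * 0.407219^(2/3) * 0.012^0.5

4.3182 m^3/s


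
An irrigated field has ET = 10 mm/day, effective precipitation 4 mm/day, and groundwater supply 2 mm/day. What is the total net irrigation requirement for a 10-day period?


Daily deficit = ET - Pe - GW = 10 - 4 - 2 = 4 mm/day
NIR = 4 * 10 = 40 mm

40.0000 mm


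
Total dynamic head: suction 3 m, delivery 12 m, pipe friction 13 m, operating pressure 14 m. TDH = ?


TDH = Hs + Hd + hf + Hp = 3 + 12 + 13 + 14 = 42

42 m


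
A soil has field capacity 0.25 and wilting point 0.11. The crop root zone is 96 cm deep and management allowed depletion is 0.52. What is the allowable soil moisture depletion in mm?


SMD = (FC - PWP) * d * MAD * 10
SMD = (0.25 - 0.11) * 96 * 0.52 * 10
SMD = 0.1400 * 96 * 0.52 * 10

69.8880 mm


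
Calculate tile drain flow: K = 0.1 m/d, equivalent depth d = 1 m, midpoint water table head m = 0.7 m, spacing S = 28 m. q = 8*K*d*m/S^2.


q = 8*K*d*m/S^2
q = 8*0.1*1*0.7/28^2
q = 0.5600 / 784

7.1429e-04 m/d


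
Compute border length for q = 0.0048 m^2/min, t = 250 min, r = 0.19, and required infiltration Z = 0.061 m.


L = q*t/((1+r)*Z)
L = 0.0048*250/((1+0.19)*0.061)
L = 1.2/0.07259

16.5312 m


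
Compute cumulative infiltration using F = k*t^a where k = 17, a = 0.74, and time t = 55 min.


F = k * t^a = 17 * 55^0.74
F = 17 * 19.402978

329.8506 mm


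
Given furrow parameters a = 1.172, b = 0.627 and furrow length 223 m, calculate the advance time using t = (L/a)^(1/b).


t = (L/a)^(1/b)
t = (223/1.172)^(1/0.627)
t = 190.273038^(1/0.627)

4318.8729 min


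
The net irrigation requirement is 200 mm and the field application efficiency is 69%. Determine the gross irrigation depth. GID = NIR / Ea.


Ea = 69% = 0.69
GID = NIR / Ea = 200 / 0.69 = 289.8551 mm

289.8551 mm


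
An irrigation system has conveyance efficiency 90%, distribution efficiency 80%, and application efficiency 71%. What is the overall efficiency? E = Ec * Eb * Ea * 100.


Ec = 0.9, Eb = 0.8, Ea = 0.71
E = 0.9 * 0.8 * 0.71 * 100 = 51.1200%

51.1200 %


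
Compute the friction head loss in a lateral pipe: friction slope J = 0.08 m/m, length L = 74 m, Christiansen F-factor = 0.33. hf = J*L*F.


hf = J * L * F = 0.08 * 74 * 0.33 = 1.9536 m

1.9536 m


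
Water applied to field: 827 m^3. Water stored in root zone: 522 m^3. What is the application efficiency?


Ea = V_root / V_field * 100 = 522 / 827 * 100 = 63.1197%

63.1197 %


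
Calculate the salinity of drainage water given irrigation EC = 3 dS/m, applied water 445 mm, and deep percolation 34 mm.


EC_dw = EC_iw * D_iw / D_dw
EC_dw = 3 * 445 / 34
EC_dw = 1335 / 34

39.2647 dS/m


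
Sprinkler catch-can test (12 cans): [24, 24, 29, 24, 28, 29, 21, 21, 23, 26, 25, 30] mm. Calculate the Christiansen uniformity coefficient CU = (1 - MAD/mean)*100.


mean = 25.333333 mm
MAD = 2.555556 mm
CU = (1 - 2.555556/25.333333)*100

89.9123 %


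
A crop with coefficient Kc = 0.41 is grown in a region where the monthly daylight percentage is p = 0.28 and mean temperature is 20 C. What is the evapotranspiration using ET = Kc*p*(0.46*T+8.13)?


ET = Kc * p * (0.46*T + 8.13)
ET = 0.41 * 0.28 * (0.46*20 + 8.13)
ET = 0.41 * 0.28 * 17.3300

1.9895 mm/day


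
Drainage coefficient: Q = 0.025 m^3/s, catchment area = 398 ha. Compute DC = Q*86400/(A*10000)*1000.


DC = Q * 86400 / (A * 10000) * 1000
DC = 0.025 * 86400 / (398 * 10000) * 1000
DC = 2160000.0000 / 3980000

0.5427 mm/day


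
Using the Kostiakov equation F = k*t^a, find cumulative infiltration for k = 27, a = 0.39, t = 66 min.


F = k * t^a = 27 * 66^0.39
F = 27 * 5.124154

138.3522 mm


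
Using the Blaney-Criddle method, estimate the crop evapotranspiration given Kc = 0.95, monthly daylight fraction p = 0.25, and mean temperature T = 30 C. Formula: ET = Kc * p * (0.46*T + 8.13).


ET = Kc * p * (0.46*T + 8.13)
ET = 0.95 * 0.25 * (0.46*30 + 8.13)
ET = 0.95 * 0.25 * 21.9300

5.2084 mm/day


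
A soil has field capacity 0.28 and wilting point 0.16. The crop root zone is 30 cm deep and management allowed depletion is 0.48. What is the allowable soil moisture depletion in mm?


SMD = (FC - PWP) * d * MAD * 10
SMD = (0.28 - 0.16) * 30 * 0.48 * 10
SMD = 0.1200 * 30 * 0.48 * 10

17.2800 mm


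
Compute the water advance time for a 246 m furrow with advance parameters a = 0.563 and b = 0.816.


t = (L/a)^(1/b)
t = (246/0.563)^(1/0.816)
t = 436.944938^(1/0.816)

1721.1434 min


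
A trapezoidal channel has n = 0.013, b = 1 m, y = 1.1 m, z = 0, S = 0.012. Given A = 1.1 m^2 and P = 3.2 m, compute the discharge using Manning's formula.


R = A/P = 1.1/3.2 = 0.343750
Q = (1/0.013) * 1.1 * 0.343750^(2/3) * 0.012^0.5

4.5485 m^3/s


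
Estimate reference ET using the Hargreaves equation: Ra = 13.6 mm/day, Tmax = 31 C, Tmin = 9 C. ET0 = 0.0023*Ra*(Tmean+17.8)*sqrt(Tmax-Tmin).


Tmean = (Tmax + Tmin)/2 = (31 + 9)/2 = 20.0
ET0 = 0.0023 * 13.6 * (20.0 + 17.8) * sqrt(31 - 9)
ET0 = 0.0023 * 13.6 * 37.8 * 4.690416

5.5459 mm/day


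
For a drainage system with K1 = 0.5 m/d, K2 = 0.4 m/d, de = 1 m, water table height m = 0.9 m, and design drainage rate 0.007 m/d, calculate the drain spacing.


S^2 = 8*K2*de*m/q + 4*K1*m^2/q
S^2 = 8*0.4*1*0.9/0.007 + 4*0.5*0.9^2/0.007
S = sqrt(642.8571)

25.3546 m


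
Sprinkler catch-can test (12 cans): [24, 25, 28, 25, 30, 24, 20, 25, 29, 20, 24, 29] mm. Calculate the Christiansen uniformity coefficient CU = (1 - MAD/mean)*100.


mean = 25.250000 mm
MAD = 2.500000 mm
CU = (1 - 2.500000/25.250000)*100

90.0990 %


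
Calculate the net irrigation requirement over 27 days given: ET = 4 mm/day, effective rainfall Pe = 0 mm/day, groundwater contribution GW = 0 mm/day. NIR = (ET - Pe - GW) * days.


Daily deficit = ET - Pe - GW = 4 - 0 - 0 = 4 mm/day
NIR = 4 * 27 = 108 mm

108.0000 mm


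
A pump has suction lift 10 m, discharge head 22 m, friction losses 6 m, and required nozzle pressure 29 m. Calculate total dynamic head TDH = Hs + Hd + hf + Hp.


TDH = Hs + Hd + hf + Hp = 10 + 22 + 6 + 29 = 67

67 m


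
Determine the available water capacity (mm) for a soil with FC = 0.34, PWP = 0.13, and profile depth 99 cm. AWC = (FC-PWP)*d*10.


AWC = (FC - PWP) * d * 10
AWC = (0.34 - 0.13) * 99 * 10
AWC = 0.2100 * 99 * 10

207.9000 mm


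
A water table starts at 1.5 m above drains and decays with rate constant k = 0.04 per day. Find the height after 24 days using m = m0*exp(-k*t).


m = m0 * exp(-k*t)
m = 1.5 * exp(-0.04 * 24)
m = 1.5 * exp(-0.9600)

0.5743 m


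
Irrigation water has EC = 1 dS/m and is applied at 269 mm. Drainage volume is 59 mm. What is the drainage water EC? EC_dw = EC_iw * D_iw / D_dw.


EC_dw = EC_iw * D_iw / D_dw
EC_dw = 1 * 269 / 59
EC_dw = 269 / 59

4.5593 dS/m


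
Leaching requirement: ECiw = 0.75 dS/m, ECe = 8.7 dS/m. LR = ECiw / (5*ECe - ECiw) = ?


LR = ECiw / (5*ECe - ECiw)
LR = 0.75 / (5*8.7 - 0.75)
LR = 0.75 / 42.7500

0.0175


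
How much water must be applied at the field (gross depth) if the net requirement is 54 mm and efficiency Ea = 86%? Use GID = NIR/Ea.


Ea = 86% = 0.86
GID = NIR / Ea = 54 / 0.86 = 62.7907 mm

62.7907 mm


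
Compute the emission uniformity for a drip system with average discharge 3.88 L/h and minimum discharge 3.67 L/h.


EU = (q_min/q_avg)*100 = (3.67/3.88)*100 = 94.5876%

94.5876 %


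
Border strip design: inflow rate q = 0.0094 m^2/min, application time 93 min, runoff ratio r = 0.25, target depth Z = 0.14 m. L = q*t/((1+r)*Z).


L = q*t/((1+r)*Z)
L = 0.0094*93/((1+0.25)*0.14)
L = 0.8742/0.175

4.9954 m


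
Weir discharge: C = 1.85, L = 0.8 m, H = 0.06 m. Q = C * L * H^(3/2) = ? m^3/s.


Q = C * L * H^(3/2) = 1.85 * 0.8 * 0.06^1.5 = 1.85 * 0.8 * 0.014697

0.0218 m^3/s


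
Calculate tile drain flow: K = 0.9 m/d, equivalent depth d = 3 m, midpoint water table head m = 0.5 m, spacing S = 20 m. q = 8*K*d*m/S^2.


q = 8*K*d*m/S^2
q = 8*0.9*3*0.5/20^2
q = 10.8000 / 400

0.0270 m/d


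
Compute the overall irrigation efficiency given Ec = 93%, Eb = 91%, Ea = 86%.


Ec = 0.93, Eb = 0.91, Ea = 0.86
E = 0.93 * 0.91 * 0.86 * 100 = 72.7818%

72.7818 %


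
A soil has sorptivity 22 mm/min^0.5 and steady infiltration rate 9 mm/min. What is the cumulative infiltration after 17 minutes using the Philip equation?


F = S*sqrt(t) + A*t
F = 22*sqrt(17) + 9*17
F = 22*4.123106 + 153

243.7083 mm


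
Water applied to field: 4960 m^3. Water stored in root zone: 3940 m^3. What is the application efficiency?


Ea = V_root / V_field * 100 = 3940 / 4960 * 100 = 79.4355%

79.4355 %


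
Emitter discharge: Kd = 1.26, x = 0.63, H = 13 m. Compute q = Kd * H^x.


q = Kd * H^x = 1.26 * 13^0.63 = 1.26 * 5.032506

6.3410 L/h


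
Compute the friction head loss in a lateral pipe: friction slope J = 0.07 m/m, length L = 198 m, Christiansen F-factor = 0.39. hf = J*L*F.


hf = J * L * F = 0.07 * 198 * 0.39 = 5.4054 m

5.4054 m


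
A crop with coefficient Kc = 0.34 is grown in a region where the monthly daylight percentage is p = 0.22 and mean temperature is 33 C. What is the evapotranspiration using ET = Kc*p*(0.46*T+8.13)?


ET = Kc * p * (0.46*T + 8.13)
ET = 0.34 * 0.22 * (0.46*33 + 8.13)
ET = 0.34 * 0.22 * 23.3100

1.7436 mm/day


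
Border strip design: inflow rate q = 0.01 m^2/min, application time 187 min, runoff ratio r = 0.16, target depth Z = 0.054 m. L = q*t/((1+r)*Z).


L = q*t/((1+r)*Z)
L = 0.01*187/((1+0.16)*0.054)
L = 1.87/0.06264

29.8531 m


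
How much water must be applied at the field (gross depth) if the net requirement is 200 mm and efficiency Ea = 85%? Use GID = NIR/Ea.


Ea = 85% = 0.85
GID = NIR / Ea = 200 / 0.85 = 235.2941 mm

235.2941 mm


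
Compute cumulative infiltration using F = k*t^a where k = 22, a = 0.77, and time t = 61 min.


F = k * t^a = 22 * 61^0.77
F = 22 * 23.697579

521.3467 mm


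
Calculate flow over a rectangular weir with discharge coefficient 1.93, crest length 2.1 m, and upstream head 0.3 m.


Q = C * L * H^(3/2) = 1.93 * 2.1 * 0.3^1.5 = 1.93 * 2.1 * 0.164317

0.6660 m^3/s


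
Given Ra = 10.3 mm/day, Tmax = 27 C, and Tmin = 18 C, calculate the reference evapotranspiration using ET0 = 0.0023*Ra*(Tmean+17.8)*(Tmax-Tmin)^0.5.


Tmean = (Tmax + Tmin)/2 = (27 + 18)/2 = 22.5
ET0 = 0.0023 * 10.3 * (22.5 + 17.8) * sqrt(27 - 18)
ET0 = 0.0023 * 10.3 * 40.3 * 3.000000

2.8641 mm/day


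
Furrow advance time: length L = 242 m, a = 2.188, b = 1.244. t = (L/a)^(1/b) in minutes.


t = (L/a)^(1/b)
t = (242/2.188)^(1/1.244)
t = 110.603291^(1/1.244)

43.9441 min


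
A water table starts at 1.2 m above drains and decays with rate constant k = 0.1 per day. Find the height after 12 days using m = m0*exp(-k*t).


m = m0 * exp(-k*t)
m = 1.2 * exp(-0.1 * 12)
m = 1.2 * exp(-1.2000)

0.3614 m


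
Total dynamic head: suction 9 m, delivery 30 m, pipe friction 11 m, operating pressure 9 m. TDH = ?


TDH = Hs + Hd + hf + Hp = 9 + 30 + 11 + 9 = 59

59 m


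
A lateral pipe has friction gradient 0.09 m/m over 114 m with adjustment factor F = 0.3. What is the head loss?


hf = J * L * F = 0.09 * 114 * 0.3 = 3.0780 m

3.0780 m


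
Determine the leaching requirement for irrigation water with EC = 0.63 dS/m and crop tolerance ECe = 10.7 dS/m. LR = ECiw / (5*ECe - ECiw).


LR = ECiw / (5*ECe - ECiw)
LR = 0.63 / (5*10.7 - 0.63)
LR = 0.63 / 52.8700

0.0119


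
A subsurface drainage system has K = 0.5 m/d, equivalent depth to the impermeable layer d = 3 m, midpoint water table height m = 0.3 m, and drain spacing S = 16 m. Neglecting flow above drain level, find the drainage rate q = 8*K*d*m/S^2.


q = 8*K*d*m/S^2
q = 8*0.5*3*0.3/16^2
q = 3.6000 / 256

0.0141 m/d


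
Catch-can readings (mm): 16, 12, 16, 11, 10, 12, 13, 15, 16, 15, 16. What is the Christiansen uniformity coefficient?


mean = 13.818182 mm
MAD = 2.016529 mm
CU = (1 - 2.016529/13.818182)*100

85.4067 %
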